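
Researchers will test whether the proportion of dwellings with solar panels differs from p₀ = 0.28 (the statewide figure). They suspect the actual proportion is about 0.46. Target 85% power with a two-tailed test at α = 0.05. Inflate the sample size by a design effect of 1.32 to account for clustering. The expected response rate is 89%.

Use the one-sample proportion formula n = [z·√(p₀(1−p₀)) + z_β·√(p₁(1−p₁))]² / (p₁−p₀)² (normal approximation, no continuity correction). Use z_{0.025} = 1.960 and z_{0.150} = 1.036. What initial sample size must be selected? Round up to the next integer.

n = 90

n = [z_{α/2}·√(p₀q₀) + z_β·√(p₁q₁)]² / (p₁ − p₀)²
  = [1.960·√(0.28·0.72) + 1.036·√(0.46·0.54)]² / (0.18)²
  = [1.960·0.4490 + 1.036·0.4984]² / 0.0324
  = [1.3964]² / 0.0324
  = 60.18
Design effect: 1.32 × 60.18 = 79.44.
Adjust for 89% response: 79.44 / 0.89 = 89.26.
Round up → n = 90.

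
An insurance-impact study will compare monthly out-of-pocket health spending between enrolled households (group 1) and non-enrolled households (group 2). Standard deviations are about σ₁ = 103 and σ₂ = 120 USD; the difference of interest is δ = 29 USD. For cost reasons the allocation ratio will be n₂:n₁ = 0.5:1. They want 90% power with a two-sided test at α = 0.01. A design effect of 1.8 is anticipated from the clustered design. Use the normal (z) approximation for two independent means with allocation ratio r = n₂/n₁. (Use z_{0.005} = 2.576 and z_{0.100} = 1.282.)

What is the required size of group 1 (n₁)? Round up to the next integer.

n₁ = (z_{α/2} + z_β)² · (σ₁² + σ₂²/r) / δ²
   = (2.576 + 1.282)² · (103² + 120²/0.5) / 29²
   = 14.8842 · (10609 + 28800) / 841
   = 14.8842 · 39409 / 841
   = 697.47
Design effect: 1.8 × 697.47 = 1255.44.
Round up → n₁ = 1256; n₂ = r·n₁ = 0.5 × 1256 = 628.

n₁ = 1256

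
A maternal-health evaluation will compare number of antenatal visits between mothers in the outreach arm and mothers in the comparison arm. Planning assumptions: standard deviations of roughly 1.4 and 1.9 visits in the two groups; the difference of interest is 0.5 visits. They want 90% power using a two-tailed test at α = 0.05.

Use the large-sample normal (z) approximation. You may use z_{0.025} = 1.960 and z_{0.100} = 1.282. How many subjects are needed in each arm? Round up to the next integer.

n = (z_{α/2} + z_β)² · (σ₁² + σ₂²) / δ²
  = (1.960 + 1.282)² · (1.4² + 1.9² = 5.57) / 0.5²
  = 10.5106 · 5.57 / 0.25
  = 234.18
Round up → n = 235 per group.

n = 235 per group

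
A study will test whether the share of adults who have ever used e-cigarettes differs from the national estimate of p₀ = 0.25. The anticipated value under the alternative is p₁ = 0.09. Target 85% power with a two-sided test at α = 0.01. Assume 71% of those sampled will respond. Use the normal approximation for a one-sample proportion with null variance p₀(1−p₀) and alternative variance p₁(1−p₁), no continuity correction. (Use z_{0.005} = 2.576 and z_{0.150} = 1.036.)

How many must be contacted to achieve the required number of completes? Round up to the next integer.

n = 110

n = [z_{α/2}·√(p₀q₀) + z_β·√(p₁q₁)]² / (p₁ − p₀)²
  = [2.576·√(0.25·0.75) + 1.036·√(0.09·0.91)]² / (-0.16)²
  = [2.576·0.4330 + 1.036·0.2862]² / 0.0256
  = [1.4119]² / 0.0256
  = 77.87
Adjust for 71% response: 77.87 / 0.71 = 109.68.
Round up → n = 110.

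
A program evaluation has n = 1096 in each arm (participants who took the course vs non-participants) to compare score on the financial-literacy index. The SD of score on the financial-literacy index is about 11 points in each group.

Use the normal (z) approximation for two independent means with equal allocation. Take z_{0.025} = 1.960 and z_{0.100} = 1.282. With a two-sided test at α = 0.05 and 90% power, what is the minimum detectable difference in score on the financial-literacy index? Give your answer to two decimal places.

Minimum detectable difference ≈ 1.52 points

δ = (z_{α/2} + z_β) · √((σ₁²+σ₂²)/n)
  = (1.960 + 1.282) · √(242/1096)
  = 3.242 · √0.2208
  = 3.242 · 0.4699
  = 1.5234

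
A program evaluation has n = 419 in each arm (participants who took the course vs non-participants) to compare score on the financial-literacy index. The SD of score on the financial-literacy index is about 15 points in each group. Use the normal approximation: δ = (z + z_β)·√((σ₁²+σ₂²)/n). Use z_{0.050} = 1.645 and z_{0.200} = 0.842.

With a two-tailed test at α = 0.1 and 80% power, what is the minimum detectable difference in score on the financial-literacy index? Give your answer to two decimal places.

δ = (z_{α/2} + z_β) · √((σ₁²+σ₂²)/n)
  = (1.645 + 0.842) · √(450/419)
  = 2.487 · √1.074
  = 2.487 · 1.0363
  = 2.5774

Minimum detectable difference ≈ 2.58 points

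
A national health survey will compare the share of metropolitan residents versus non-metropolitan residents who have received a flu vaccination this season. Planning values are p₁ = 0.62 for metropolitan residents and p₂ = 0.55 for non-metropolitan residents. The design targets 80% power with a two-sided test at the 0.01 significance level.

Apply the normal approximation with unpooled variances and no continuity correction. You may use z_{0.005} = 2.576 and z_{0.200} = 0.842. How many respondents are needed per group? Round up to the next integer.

n = 1152 per group

n = (z_{α/2} + z_β)² · [p₁(1−p₁) + p₂(1−p₂)] / (p₁ − p₂)²
  = (2.576 + 0.842)² · (0.62·0.38 + 0.55·0.45) / (0.07)²
  = (3.418)² · (0.2356 + 0.2475) / 0.0049
  = 11.6827 · 0.4831 / 0.0049
  = 1151.82
Round up → n = 1152 per group.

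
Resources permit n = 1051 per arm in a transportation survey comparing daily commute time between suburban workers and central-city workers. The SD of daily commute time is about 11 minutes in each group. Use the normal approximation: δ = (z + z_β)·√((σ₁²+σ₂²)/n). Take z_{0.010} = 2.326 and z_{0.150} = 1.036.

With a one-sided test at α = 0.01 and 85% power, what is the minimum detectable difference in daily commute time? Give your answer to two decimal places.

δ = (z_α + z_β) · √((σ₁²+σ₂²)/n)
  = (2.326 + 1.036) · √(242/1051)
  = 3.362 · √0.23026
  = 3.362 · 0.4799
  = 1.6133

Minimum detectable difference ≈ 1.61 minutes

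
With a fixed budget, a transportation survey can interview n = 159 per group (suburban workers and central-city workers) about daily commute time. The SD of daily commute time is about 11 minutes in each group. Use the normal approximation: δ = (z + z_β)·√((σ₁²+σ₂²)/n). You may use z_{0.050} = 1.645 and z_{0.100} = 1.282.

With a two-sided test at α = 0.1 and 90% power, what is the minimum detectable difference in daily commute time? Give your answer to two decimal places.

Minimum detectable difference ≈ 3.61 minutes

δ = (z_{α/2} + z_β) · √((σ₁²+σ₂²)/n)
  = (1.645 + 1.282) · √(242/159)
  = 2.927 · √1.522
  = 2.927 · 1.2337
  = 3.6110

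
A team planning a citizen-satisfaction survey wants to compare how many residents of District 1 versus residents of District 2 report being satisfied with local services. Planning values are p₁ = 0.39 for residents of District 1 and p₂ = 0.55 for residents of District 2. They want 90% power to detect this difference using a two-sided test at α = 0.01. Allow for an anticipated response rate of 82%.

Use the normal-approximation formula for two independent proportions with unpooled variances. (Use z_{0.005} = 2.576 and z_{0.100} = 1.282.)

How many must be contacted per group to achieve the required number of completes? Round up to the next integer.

n = (z_{α/2} + z_β)² · [p₁(1−p₁) + p₂(1−p₂)] / (p₁ − p₂)²
  = (2.576 + 1.282)² · (0.39·0.61 + 0.55·0.45) / (-0.16)²
  = (3.858)² · (0.2379 + 0.2475) / 0.0256
  = 14.8842 · 0.4854 / 0.0256
  = 282.22
Adjust for 82% response: 282.22 / 0.82 = 344.17.
Round up → n = 345 per group.

n = 345 per group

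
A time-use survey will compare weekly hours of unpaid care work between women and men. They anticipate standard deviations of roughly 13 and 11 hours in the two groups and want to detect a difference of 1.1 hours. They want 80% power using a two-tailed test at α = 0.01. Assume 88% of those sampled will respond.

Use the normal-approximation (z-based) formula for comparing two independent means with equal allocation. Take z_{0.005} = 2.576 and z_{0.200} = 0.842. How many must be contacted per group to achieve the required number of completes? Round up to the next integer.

n = (z_{α/2} + z_β)² · (σ₁² + σ₂²) / δ²
  = (2.576 + 0.842)² · (13² + 11² = 290) / 1.1²
  = 11.6827 · 290 / 1.21
  = 2799.99
Adjust for 88% response: 2799.99 / 0.88 = 3181.81.
Round up → n = 3182 per group.

n = 3182 per group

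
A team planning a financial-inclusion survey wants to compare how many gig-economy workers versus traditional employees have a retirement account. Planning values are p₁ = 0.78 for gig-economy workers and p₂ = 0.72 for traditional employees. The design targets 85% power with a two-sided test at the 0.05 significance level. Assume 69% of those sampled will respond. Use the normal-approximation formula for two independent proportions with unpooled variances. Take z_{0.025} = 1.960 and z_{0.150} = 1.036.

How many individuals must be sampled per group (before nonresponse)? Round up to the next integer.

n = 1349 per group

n = (z_{α/2} + z_β)² · [p₁(1−p₁) + p₂(1−p₂)] / (p₁ − p₂)²
  = (1.960 + 1.036)² · (0.78·0.22 + 0.72·0.28) / (0.06)²
  = (2.996)² · (0.1716 + 0.2016) / 0.0036
  = 8.9760 · 0.3732 / 0.0036
  = 930.51
Adjust for 69% response: 930.51 / 0.69 = 1348.57.
Round up → n = 1349 per group.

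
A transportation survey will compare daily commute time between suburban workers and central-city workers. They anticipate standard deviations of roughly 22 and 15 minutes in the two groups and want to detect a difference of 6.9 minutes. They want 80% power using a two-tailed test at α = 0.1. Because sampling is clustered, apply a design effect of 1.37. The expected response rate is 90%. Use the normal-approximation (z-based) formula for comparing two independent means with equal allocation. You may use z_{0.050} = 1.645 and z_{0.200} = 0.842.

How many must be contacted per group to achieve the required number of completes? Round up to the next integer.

n = (z_{α/2} + z_β)² · (σ₁² + σ₂²) / δ²
  = (1.645 + 0.842)² · (22² + 15² = 709) / 6.9²
  = 6.1852 · 709 / 47.61
  = 92.11
Design effect: 1.37 × 92.11 = 126.19.
Adjust for 90% response: 126.19 / 0.90 = 140.21.
Round up → n = 141 per group.

n = 141 per group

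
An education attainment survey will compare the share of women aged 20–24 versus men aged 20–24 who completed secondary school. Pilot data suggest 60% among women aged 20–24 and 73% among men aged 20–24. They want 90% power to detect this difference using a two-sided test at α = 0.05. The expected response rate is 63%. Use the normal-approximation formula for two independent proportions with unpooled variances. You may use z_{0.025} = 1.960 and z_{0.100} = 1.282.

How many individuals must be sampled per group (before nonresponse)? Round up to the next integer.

n = (z_{α/2} + z_β)² · [p₁(1−p₁) + p₂(1−p₂)] / (p₁ − p₂)²
  = (1.960 + 1.282)² · (0.60·0.40 + 0.73·0.27) / (-0.13)²
  = (3.242)² · (0.2400 + 0.1971) / 0.0169
  = 10.5106 · 0.4371 / 0.0169
  = 271.84
Adjust for 63% response: 271.84 / 0.63 = 431.50.
Round up → n = 432 per group.

n = 432 per group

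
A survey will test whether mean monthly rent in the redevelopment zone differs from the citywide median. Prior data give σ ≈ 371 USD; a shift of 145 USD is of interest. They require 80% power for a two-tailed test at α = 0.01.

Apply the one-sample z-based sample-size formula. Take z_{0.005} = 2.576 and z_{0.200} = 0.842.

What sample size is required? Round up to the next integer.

n = (z_{α/2} + z_β)² · σ² / δ²
  = (2.576 + 0.842)² · 371² / 145²
  = 11.6827 · 137641 / 21025
  = 76.48
Round up → n = 77.

n = 77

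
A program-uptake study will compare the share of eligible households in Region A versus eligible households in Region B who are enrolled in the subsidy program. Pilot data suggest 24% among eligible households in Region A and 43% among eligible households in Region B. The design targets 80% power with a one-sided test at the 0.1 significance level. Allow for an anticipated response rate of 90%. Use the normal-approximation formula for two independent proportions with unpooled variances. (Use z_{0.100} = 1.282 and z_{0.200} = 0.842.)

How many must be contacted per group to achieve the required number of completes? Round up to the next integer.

n = (z_α + z_β)² · [p₁(1−p₁) + p₂(1−p₂)] / (p₁ − p₂)²
  = (1.282 + 0.842)² · (0.24·0.76 + 0.43·0.57) / (-0.19)²
  = (2.124)² · (0.1824 + 0.2451) / 0.0361
  = 4.5114 · 0.4275 / 0.0361
  = 53.42
Adjust for 90% response: 53.42 / 0.90 = 59.36.
Round up → n = 60 per group.

n = 60 per group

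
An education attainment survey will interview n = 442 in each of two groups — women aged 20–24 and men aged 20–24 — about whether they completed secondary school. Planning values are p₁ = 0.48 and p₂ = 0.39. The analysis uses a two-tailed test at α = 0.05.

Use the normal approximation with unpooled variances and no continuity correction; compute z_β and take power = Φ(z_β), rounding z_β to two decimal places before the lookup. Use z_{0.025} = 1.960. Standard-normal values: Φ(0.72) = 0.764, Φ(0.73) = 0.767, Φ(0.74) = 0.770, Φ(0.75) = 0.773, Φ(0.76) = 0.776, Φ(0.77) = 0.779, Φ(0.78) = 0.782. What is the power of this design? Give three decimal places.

z_β = |p₁−p₂|·√(n/[p₁q₁+p₂q₂]) − z_{α/2}
    = 0.09 · √(442/0.4875) − 1.960
    = 0.09 · 30.1109 − 1.960
    = 2.7100 − 1.960 = 0.7500 → 0.75
Power = Φ(0.75) = 0.773.

Power ≈ 0.773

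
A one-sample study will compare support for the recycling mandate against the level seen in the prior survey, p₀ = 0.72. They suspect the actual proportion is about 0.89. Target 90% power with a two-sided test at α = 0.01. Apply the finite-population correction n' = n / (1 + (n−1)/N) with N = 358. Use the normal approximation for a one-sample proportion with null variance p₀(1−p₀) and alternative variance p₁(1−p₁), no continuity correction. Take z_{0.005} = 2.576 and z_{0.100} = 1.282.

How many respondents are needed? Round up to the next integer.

n = 69

n = [z_{α/2}·√(p₀q₀) + z_β·√(p₁q₁)]² / (p₁ − p₀)²
  = [2.576·√(0.72·0.28) + 1.282·√(0.89·0.11)]² / (0.17)²
  = [2.576·0.4490 + 1.282·0.3129]² / 0.0289
  = [1.5577]² / 0.0289
  = 83.96
Finite-population correction (N = 358): 83.96 / (1 + (83.96 − 1)/358) = 68.17.
Round up → n = 69.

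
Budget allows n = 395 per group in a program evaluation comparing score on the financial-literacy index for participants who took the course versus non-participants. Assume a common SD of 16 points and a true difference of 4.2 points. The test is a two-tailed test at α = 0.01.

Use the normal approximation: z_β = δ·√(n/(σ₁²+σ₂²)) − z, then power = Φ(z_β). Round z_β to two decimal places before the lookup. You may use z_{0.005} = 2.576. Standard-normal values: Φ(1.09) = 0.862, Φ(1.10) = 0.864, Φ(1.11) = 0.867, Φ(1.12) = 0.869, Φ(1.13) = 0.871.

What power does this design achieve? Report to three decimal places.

z_β = δ·√(n/(σ₁²+σ₂²)) − z_{α/2}
    = 4.2 · √(395/512) − 2.576
    = 4.2 · 0.87834 − 2.576
    = 3.6890 − 2.576 = 1.1130 → 1.11
Power = Φ(1.11) = 0.867.

Power ≈ 0.867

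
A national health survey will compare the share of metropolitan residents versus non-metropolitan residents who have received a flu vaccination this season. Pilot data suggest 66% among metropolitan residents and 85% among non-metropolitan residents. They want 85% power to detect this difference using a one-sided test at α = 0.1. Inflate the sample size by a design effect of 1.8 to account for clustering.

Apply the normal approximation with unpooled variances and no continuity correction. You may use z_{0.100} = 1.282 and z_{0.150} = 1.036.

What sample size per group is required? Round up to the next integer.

n = (z_α + z_β)² · [p₁(1−p₁) + p₂(1−p₂)] / (p₁ − p₂)²
  = (1.282 + 1.036)² · (0.66·0.34 + 0.85·0.15) / (-0.19)²
  = (2.318)² · (0.2244 + 0.1275) / 0.0361
  = 5.3731 · 0.3519 / 0.0361
  = 52.38
Design effect: 1.8 × 52.38 = 94.28.
Round up → n = 95 per group.

n = 95 per group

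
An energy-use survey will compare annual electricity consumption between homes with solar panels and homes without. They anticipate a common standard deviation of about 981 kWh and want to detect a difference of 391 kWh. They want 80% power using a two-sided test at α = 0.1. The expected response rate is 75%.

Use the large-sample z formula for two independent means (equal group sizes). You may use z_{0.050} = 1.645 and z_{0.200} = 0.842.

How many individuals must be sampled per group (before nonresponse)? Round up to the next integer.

n = 104 per group

n = (z_{α/2} + z_β)² · (σ₁² + σ₂²) / δ²
  = (1.645 + 0.842)² · (2·981² = 1924722) / 391²
  = 6.1852 · 1924722 / 152881
  = 77.87
Adjust for 75% response: 77.87 / 0.75 = 103.83.
Round up → n = 104 per group.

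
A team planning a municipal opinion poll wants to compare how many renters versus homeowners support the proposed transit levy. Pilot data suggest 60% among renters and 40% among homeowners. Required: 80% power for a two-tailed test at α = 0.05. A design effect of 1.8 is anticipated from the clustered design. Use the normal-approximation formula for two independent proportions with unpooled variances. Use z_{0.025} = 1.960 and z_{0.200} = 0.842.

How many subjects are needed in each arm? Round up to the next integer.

n = 170 per group

n = (z_{α/2} + z_β)² · [p₁(1−p₁) + p₂(1−p₂)] / (p₁ − p₂)²
  = (1.960 + 0.842)² · (0.60·0.40 + 0.40·0.60) / (0.20)²
  = (2.802)² · (0.2400 + 0.2400) / 0.0400
  = 7.8512 · 0.4800 / 0.0400
  = 94.21
Design effect: 1.8 × 94.21 = 169.59.
Round up → n = 170 per group.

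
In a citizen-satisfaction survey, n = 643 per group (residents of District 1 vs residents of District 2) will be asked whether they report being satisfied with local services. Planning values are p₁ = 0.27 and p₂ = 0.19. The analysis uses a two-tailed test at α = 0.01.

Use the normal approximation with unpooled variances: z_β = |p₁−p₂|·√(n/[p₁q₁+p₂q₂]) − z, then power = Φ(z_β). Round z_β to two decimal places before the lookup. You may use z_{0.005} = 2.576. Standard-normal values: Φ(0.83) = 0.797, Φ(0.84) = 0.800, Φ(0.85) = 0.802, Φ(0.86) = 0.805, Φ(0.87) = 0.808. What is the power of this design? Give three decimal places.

Power ≈ 0.802

z_β = |p₁−p₂|·√(n/[p₁q₁+p₂q₂]) − z_{α/2}
    = 0.08 · √(643/0.3510) − 2.576
    = 0.08 · 42.8008 − 2.576
    = 3.4241 − 2.576 = 0.8481 → 0.85
Power = Φ(0.85) = 0.802.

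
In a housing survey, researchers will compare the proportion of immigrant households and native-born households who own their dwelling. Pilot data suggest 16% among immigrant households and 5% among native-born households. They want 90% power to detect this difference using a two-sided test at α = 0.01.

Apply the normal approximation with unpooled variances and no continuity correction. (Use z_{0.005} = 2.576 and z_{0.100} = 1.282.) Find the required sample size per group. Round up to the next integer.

n = 224 per group

n = (z_{α/2} + z_β)² · [p₁(1−p₁) + p₂(1−p₂)] / (p₁ − p₂)²
  = (2.576 + 1.282)² · (0.16·0.84 + 0.05·0.95) / (0.11)²
  = (3.858)² · (0.1344 + 0.0475) / 0.0121
  = 14.8842 · 0.1819 / 0.0121
  = 223.75
Round up → n = 224 per group.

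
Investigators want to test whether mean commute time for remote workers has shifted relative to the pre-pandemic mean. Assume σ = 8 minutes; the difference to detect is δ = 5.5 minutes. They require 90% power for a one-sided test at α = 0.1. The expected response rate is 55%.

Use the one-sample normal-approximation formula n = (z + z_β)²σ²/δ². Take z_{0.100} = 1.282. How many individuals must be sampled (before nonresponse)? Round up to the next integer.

n = (z_α + z_β)² · σ² / δ²
  = (1.282 + 1.282)² · 8² / 5.5²
  = 6.5741 · 64 / 30.25
  = 13.91
Adjust for 55% response: 13.91 / 0.55 = 25.29.
Round up → n = 26.

n = 26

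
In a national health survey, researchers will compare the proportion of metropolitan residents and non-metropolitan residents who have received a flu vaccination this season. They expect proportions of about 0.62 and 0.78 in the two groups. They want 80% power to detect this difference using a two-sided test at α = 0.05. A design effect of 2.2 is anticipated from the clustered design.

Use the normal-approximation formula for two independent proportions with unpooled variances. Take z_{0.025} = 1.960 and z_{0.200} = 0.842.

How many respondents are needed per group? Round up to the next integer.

n = 275 per group

n = (z_{α/2} + z_β)² · [p₁(1−p₁) + p₂(1−p₂)] / (p₁ − p₂)²
  = (1.960 + 0.842)² · (0.62·0.38 + 0.78·0.22) / (-0.16)²
  = (2.802)² · (0.2356 + 0.1716) / 0.0256
  = 7.8512 · 0.4072 / 0.0256
  = 124.88
Design effect: 2.2 × 124.88 = 274.74.
Round up → n = 275 per group.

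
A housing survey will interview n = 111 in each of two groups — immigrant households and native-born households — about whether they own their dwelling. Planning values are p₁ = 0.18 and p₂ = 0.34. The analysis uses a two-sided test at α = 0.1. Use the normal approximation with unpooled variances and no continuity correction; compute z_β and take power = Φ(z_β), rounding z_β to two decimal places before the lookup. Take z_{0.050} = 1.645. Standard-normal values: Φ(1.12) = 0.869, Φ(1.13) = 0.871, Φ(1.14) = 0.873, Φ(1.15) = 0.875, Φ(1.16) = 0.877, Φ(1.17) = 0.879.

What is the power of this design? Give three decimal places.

z_β = |p₁−p₂|·√(n/[p₁q₁+p₂q₂]) − z_{α/2}
    = 0.16 · √(111/0.3720) − 1.645
    = 0.16 · 17.2739 − 1.645
    = 2.7638 − 1.645 = 1.1188 → 1.12
Power = Φ(1.12) = 0.869.

Power ≈ 0.869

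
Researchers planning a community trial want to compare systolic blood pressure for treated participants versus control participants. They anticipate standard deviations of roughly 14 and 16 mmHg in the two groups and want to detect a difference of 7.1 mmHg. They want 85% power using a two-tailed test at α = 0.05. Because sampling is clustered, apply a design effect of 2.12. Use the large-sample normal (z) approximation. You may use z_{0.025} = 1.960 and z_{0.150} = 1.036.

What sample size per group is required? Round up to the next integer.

n = 171 per group

n = (z_{α/2} + z_β)² · (σ₁² + σ₂²) / δ²
  = (1.960 + 1.036)² · (14² + 16² = 452) / 7.1²
  = 8.9760 · 452 / 50.41
  = 80.48
Design effect: 2.12 × 80.48 = 170.62.
Round up → n = 171 per group.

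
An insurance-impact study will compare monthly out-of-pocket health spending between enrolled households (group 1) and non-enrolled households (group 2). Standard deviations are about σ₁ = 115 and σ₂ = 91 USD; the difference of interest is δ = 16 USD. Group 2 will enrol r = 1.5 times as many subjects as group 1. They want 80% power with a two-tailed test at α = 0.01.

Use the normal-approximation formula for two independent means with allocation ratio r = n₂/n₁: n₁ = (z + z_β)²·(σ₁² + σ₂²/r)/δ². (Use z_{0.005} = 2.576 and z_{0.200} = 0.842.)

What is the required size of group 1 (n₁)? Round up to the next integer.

n₁ = 856

n₁ = (z_{α/2} + z_β)² · (σ₁² + σ₂²/r) / δ²
   = (2.576 + 0.842)² · (115² + 91²/1.5) / 16²
   = 11.6827 · (13225 + 5520.7) / 256
   = 11.6827 · 18745.7 / 256
   = 855.47
Round up → n₁ = 856; n₂ = r·n₁ = 1.5 × 856 = 1284.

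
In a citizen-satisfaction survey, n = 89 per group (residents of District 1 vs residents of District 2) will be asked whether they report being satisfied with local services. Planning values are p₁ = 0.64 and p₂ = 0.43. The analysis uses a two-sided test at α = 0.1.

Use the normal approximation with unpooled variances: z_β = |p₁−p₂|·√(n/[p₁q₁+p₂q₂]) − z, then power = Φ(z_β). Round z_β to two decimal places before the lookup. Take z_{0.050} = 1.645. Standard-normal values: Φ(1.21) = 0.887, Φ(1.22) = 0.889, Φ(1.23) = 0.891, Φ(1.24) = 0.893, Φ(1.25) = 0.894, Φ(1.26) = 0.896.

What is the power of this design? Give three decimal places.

z_β = |p₁−p₂|·√(n/[p₁q₁+p₂q₂]) − z_{α/2}
    = 0.21 · √(89/0.4755) − 1.645
    = 0.21 · 13.6811 − 1.645
    = 2.8730 − 1.645 = 1.2280 → 1.23
Power = Φ(1.23) = 0.891.

Power ≈ 0.891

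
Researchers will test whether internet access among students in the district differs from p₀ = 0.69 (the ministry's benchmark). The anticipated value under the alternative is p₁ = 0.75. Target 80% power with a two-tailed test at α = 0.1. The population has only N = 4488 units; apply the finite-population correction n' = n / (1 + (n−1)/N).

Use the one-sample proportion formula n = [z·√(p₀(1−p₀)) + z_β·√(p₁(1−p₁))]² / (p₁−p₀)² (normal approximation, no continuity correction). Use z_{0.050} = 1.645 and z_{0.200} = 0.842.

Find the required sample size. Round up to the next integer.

n = [z_{α/2}·√(p₀q₀) + z_β·√(p₁q₁)]² / (p₁ − p₀)²
  = [1.645·√(0.69·0.31) + 0.842·√(0.75·0.25)]² / (0.06)²
  = [1.645·0.4625 + 0.842·0.4330]² / 0.0036
  = [1.1254]² / 0.0036
  = 351.81
Finite-population correction (N = 4488): 351.81 / (1 + (351.81 − 1)/4488) = 326.31.
Round up → n = 327.

n = 327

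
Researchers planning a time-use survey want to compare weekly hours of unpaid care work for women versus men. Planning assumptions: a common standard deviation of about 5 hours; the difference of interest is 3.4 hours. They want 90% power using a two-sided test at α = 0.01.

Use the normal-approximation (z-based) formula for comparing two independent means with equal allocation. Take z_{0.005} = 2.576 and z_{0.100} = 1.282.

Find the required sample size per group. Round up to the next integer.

n = 65 per group

n = (z_{α/2} + z_β)² · (σ₁² + σ₂²) / δ²
  = (2.576 + 1.282)² · (2·5² = 50) / 3.4²
  = 14.8842 · 50 / 11.56
  = 64.38
Round up → n = 65 per group.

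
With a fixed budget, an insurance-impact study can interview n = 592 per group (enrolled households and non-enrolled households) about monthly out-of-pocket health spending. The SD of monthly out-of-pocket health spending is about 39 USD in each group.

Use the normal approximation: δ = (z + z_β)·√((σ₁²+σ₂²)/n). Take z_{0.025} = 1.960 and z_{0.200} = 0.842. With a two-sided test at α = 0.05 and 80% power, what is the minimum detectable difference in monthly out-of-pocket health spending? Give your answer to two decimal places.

δ = (z_{α/2} + z_β) · √((σ₁²+σ₂²)/n)
  = (1.960 + 0.842) · √(3042/592)
  = 2.802 · √5.1385
  = 2.802 · 2.2668
  = 6.3517

Minimum detectable difference ≈ 6.35 USD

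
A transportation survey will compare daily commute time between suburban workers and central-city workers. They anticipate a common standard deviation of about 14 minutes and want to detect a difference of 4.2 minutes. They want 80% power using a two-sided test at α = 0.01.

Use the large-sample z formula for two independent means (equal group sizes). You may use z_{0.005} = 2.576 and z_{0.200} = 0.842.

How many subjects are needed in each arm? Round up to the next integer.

n = 260 per group

n = (z_{α/2} + z_β)² · (σ₁² + σ₂²) / δ²
  = (2.576 + 0.842)² · (2·14² = 392) / 4.2²
  = 11.6827 · 392 / 17.64
  = 259.62
Round up → n = 260 per group.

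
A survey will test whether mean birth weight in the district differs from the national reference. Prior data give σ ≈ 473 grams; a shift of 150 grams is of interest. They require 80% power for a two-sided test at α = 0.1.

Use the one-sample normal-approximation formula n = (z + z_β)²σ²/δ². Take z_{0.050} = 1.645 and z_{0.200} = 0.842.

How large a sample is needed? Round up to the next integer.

n = 62

n = (z_{α/2} + z_β)² · σ² / δ²
  = (1.645 + 0.842)² · 473² / 150²
  = 6.1852 · 223729 / 22500
  = 61.50
Round up → n = 62.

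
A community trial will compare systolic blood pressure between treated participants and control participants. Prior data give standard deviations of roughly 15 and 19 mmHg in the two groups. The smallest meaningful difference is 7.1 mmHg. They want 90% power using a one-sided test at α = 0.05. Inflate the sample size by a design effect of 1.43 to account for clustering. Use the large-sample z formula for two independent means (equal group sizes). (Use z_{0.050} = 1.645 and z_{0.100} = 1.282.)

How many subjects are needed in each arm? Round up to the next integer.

n = 143 per group

n = (z_α + z_β)² · (σ₁² + σ₂²) / δ²
  = (1.645 + 1.282)² · (15² + 19² = 586) / 7.1²
  = 8.5673 · 586 / 50.41
  = 99.59
Design effect: 1.43 × 99.59 = 142.42.
Round up → n = 143 per group.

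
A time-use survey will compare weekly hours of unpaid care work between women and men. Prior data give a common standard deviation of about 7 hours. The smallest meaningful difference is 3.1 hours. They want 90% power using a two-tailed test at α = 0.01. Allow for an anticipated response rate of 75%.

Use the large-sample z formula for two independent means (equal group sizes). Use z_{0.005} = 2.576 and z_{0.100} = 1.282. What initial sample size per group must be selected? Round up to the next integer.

n = (z_{α/2} + z_β)² · (σ₁² + σ₂²) / δ²
  = (2.576 + 1.282)² · (2·7² = 98) / 3.1²
  = 14.8842 · 98 / 9.61
  = 151.78
Adjust for 75% response: 151.78 / 0.75 = 202.38.
Round up → n = 203 per group.

n = 203 per group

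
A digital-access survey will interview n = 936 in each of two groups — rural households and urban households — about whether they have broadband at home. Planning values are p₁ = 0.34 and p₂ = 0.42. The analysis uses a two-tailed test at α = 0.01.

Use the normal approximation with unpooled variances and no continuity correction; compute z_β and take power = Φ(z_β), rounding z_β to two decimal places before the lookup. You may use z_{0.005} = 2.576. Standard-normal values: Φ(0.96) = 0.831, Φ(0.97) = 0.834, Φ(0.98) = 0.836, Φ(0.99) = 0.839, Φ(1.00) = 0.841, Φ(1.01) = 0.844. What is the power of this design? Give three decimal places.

z_β = |p₁−p₂|·√(n/[p₁q₁+p₂q₂]) − z_{α/2}
    = 0.08 · √(936/0.4680) − 2.576
    = 0.08 · 44.7214 − 2.576
    = 3.5777 − 2.576 = 1.0017 → 1.00
Power = Φ(1.00) = 0.841.

Power ≈ 0.841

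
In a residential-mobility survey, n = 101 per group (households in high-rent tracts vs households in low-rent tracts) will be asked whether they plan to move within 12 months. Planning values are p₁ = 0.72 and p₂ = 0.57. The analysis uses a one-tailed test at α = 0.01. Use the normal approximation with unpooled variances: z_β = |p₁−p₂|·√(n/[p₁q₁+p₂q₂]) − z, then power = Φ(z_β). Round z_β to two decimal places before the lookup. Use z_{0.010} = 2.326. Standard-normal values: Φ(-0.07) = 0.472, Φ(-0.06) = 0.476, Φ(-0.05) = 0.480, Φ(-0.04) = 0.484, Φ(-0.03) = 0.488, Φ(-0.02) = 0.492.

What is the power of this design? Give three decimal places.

z_β = |p₁−p₂|·√(n/[p₁q₁+p₂q₂]) − z_α
    = 0.15 · √(101/0.4467) − 2.326
    = 0.15 · 15.0367 − 2.326
    = 2.2555 − 2.326 = -0.0705 → -0.07
Power = Φ(-0.07) = 0.472.

Power ≈ 0.472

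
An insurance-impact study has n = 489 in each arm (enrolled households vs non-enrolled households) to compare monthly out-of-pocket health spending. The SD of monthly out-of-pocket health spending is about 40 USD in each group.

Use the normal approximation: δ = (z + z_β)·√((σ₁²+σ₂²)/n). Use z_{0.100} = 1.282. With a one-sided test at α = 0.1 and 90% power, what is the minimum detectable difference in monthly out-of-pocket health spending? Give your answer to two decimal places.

Minimum detectable difference ≈ 6.56 USD

δ = (z_α + z_β) · √((σ₁²+σ₂²)/n)
  = (1.282 + 1.282) · √(3200/489)
  = 2.564 · √6.544
  = 2.564 · 2.5581
  = 6.5590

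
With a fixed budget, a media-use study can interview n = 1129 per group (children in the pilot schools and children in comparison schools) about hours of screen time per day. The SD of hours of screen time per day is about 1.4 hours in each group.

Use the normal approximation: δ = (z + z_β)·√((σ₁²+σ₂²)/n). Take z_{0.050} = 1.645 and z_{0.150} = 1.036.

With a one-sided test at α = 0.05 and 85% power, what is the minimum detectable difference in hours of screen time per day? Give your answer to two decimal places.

δ = (z_α + z_β) · √((σ₁²+σ₂²)/n)
  = (1.645 + 1.036) · √(3.92/1129)
  = 2.681 · √0.00347
  = 2.681 · 0.0589
  = 0.1580

Minimum detectable difference ≈ 0.16 hours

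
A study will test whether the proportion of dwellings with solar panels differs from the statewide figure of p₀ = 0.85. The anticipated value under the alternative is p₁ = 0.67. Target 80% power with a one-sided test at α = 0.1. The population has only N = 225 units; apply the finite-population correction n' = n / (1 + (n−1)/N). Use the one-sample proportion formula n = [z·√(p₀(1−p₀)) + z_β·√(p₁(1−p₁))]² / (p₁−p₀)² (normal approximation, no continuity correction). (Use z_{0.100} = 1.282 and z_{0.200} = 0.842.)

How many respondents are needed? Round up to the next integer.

n = [z_α·√(p₀q₀) + z_β·√(p₁q₁)]² / (p₁ − p₀)²
  = [1.282·√(0.85·0.15) + 0.842·√(0.67·0.33)]² / (-0.18)²
  = [1.282·0.3571 + 0.842·0.4702]² / 0.0324
  = [0.8537]² / 0.0324
  = 22.49
Finite-population correction (N = 225): 22.49 / (1 + (22.49 − 1)/225) = 20.53.
Round up → n = 21.

n = 21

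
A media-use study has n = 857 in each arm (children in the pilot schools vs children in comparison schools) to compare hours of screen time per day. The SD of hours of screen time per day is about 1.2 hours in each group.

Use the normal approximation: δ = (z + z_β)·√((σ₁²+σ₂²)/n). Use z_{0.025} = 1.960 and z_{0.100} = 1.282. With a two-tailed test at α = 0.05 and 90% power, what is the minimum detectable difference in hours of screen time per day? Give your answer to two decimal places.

δ = (z_{α/2} + z_β) · √((σ₁²+σ₂²)/n)
  = (1.960 + 1.282) · √(2.88/857)
  = 3.242 · √0.00336
  = 3.242 · 0.0580
  = 0.1879

Minimum detectable difference ≈ 0.19 hours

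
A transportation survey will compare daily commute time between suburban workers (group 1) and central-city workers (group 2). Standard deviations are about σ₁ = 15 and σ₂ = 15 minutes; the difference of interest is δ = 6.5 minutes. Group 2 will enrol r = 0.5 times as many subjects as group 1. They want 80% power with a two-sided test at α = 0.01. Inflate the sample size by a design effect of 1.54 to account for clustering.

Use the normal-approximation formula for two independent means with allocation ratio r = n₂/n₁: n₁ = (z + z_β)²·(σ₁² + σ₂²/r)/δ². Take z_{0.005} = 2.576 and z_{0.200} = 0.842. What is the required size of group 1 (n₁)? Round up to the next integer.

n₁ = 288

n₁ = (z_{α/2} + z_β)² · (σ₁² + σ₂²/r) / δ²
   = (2.576 + 0.842)² · (15² + 15²/0.5) / 6.5²
   = 11.6827 · (225 + 450) / 42.25
   = 11.6827 · 675 / 42.25
   = 186.65
Design effect: 1.54 × 186.65 = 287.44.
Round up → n₁ = 288; n₂ = r·n₁ = 0.5 × 288 = 144.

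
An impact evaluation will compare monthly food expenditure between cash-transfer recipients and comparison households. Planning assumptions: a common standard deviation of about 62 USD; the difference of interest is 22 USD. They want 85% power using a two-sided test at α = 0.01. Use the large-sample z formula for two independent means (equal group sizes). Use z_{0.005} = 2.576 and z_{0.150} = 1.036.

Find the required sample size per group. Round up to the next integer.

n = 208 per group

n = (z_{α/2} + z_β)² · (σ₁² + σ₂²) / δ²
  = (2.576 + 1.036)² · (2·62² = 7688) / 22²
  = 13.0465 · 7688 / 484
  = 207.24
Round up → n = 208 per group.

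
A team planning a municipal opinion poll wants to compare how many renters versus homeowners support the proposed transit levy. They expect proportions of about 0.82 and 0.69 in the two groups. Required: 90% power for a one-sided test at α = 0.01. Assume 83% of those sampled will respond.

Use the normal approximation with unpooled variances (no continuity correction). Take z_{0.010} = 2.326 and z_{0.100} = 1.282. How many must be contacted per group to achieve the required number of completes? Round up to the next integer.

n = 336 per group

n = (z_α + z_β)² · [p₁(1−p₁) + p₂(1−p₂)] / (p₁ − p₂)²
  = (2.326 + 1.282)² · (0.82·0.18 + 0.69·0.31) / (0.13)²
  = (3.608)² · (0.1476 + 0.2139) / 0.0169
  = 13.0177 · 0.3615 / 0.0169
  = 278.45
Adjust for 83% response: 278.45 / 0.83 = 335.49.
Round up → n = 336 per group.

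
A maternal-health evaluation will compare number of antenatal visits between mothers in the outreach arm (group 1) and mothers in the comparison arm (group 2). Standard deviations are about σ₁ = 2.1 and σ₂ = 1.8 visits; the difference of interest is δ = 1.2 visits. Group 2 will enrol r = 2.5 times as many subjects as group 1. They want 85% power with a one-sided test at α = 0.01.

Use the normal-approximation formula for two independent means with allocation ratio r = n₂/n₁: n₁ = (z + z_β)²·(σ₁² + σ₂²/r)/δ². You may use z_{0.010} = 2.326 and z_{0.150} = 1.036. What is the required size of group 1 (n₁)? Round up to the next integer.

n₁ = (z_α + z_β)² · (σ₁² + σ₂²/r) / δ²
   = (2.326 + 1.036)² · (2.1² + 1.8²/2.5) / 1.2²
   = 11.3030 · (4.41 + 1.296) / 1.44
   = 11.3030 · 5.706 / 1.44
   = 44.79
Round up → n₁ = 45; n₂ = r·n₁ = 2.5 × 45 = 113.

n₁ = 45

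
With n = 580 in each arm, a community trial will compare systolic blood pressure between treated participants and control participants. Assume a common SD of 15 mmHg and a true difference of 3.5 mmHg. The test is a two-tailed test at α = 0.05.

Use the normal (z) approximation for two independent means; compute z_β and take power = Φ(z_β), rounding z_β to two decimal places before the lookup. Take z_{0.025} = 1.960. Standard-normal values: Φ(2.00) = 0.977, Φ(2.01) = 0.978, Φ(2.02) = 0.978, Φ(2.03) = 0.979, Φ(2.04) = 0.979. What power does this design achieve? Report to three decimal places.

z_β = δ·√(n/(σ₁²+σ₂²)) − z_{α/2}
    = 3.5 · √(580/450) − 1.960
    = 3.5 · 1.13529 − 1.960
    = 3.9735 − 1.960 = 2.0135 → 2.01
Power = Φ(2.01) = 0.978.

Power ≈ 0.978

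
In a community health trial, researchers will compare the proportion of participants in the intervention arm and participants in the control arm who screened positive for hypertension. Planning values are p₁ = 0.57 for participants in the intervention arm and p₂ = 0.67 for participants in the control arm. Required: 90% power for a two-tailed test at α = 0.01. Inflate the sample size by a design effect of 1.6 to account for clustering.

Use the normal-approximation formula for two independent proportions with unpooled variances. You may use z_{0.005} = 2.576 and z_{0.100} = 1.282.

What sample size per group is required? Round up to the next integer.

n = 1111 per group

n = (z_{α/2} + z_β)² · [p₁(1−p₁) + p₂(1−p₂)] / (p₁ − p₂)²
  = (2.576 + 1.282)² · (0.57·0.43 + 0.67·0.33) / (-0.10)²
  = (3.858)² · (0.2451 + 0.2211) / 0.0100
  = 14.8842 · 0.4662 / 0.0100
  = 693.90
Design effect: 1.6 × 693.90 = 1110.24.
Round up → n = 1111 per group.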